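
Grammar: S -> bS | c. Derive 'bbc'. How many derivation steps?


Derivation: S => bS => bbS => bbc
Steps: 3


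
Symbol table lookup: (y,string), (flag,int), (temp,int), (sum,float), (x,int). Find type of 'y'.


Lookup 'y' → type string


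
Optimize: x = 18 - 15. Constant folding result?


18 - 15 = 3 at compile time
Optimized: x = 3


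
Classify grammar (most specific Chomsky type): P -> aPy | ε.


Single nonterminal LHS, but a^n y^n is not regular
Classification: Type 2 (Context-Free)


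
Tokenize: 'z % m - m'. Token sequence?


Scan left to right, longest-match per lexeme
Tokens: ID(z), OP(%), ID(m), OP(-), ID(m)


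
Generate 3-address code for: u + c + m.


Break into single-operator statements:
t1 = u + c
t2 = t1 + m


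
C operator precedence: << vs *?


'*' is multiplicative (level 10); '<<' is shift (level 8)
Higher level binds tighter
'*' has higher precedence than '<<'


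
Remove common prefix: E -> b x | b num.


Common prefix: 'b'
Factored: E -> b E', E' -> x | num


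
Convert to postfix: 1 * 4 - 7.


Left to right (same or higher precedence on left)
Postfix: 1 4 * 7 -


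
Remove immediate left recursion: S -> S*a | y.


Left-recursive alternatives: S*a; non-recursive: y
Introduce S': S -> yS', S' -> *aS' | ε


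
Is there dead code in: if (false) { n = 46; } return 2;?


condition is constant false, so the whole block is unreachable
Dead: 'if (false) { n = 46; }'


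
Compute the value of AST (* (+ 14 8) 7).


Evaluate inner: (+ 14 8) = 22
Evaluate root: (* 22 7) = 154
Result: 154


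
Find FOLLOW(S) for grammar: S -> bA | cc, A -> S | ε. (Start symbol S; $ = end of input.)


$ ∈ FOLLOW(S). For each A -> αBβ: add FIRST(β)\{ε} to FOLLOW(B); if β nullable, add FOLLOW(A).
FOLLOW(S) = {$}


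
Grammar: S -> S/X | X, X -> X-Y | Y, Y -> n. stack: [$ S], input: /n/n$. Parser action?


shift '/' to continue S -> S/X
Action: shift


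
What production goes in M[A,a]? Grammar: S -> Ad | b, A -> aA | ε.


For [A, a]: 'a' ∈ FIRST(aA)
Entry: A -> aA


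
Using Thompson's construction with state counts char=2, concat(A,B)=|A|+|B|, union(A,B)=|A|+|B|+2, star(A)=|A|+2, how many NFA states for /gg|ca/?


Syntax tree has 4 char leaf(s), 1 union(s), 0 star(s)
chars contribute 4×2 = 8; each union adds +2; each star adds +2
Total: 8 + 2 + 0 = 10 states


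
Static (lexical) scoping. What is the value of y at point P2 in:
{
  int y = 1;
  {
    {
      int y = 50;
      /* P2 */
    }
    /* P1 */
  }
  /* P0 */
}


y declared in the same block as P2
y = 50


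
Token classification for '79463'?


Pattern: digits only
Type: INTEGER_LITERAL


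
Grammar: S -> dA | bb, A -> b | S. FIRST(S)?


Per alternative of S: FIRST(dA) = {d}; FIRST(bb) = {b}
FIRST(S) = {b, d}


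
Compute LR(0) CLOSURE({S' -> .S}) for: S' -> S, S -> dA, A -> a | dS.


Start: S' -> .S
For each item with dot before a nonterminal B, add B -> .γ for every B-production
Closure: [S' -> .S, S -> .dA]


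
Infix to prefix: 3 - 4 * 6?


'*' binds tighter: tree is (- 3 (* 4 6))
Prefix: - 3 * 4 6


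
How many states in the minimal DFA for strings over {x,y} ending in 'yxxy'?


Track the longest suffix of input matching a prefix of 'yxxy': 5 classes (prefixes of length 0..4)
Minimal DFA: 5 states


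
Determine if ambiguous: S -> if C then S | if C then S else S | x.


dangling else: 'if C then if C then x else x' parses two ways
Ambiguous


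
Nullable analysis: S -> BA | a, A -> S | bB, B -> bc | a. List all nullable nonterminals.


A nonterminal is nullable iff some alternative derives ε (directly, or every symbol in it is nullable)
Nullable: {}


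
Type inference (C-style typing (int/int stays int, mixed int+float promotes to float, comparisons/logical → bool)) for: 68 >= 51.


Operand types: int >= int
Rule: comparison yields bool
Result type: bool


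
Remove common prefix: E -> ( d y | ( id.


Common prefix: '('
Factored: E -> ( E', E' -> d y | id


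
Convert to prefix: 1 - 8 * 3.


'*' binds tighter: tree is (- 1 (* 8 3))
Prefix: - 1 * 8 3


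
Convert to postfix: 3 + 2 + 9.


Left to right (same or higher precedence on left)
Postfix: 3 2 + 9 +


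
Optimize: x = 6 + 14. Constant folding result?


6 + 14 = 20 at compile time
Optimized: x = 20


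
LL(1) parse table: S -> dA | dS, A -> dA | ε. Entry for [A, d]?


For [A, d]: 'd' ∈ FIRST(dA)
Entry: A -> dA


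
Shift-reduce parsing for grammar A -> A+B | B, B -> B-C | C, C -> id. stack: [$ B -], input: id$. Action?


no handle; shift 'id'
Action: shift


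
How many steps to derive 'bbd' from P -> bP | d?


Derivation: P => bP => bbP => bbd
Steps: 3


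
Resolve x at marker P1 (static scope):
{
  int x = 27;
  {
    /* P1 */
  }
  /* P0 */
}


P1's block does not declare x; resolves to the enclosing declaration at depth 0
x = 27


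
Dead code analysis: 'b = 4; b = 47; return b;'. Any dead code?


first assignment to b is overwritten before any read
Dead: 'b = 4'


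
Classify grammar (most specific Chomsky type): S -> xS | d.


Right-linear: every RHS is a terminal or a terminal followed by one nonterminal
Classification: Type 3 (Regular)


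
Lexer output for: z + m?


Scan left to right, longest-match per lexeme
Tokens: ID(z), OP(+), ID(m)


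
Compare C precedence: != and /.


'/' is multiplicative (level 10); '!=' is equality (level 6)
Higher level binds tighter
'/' has higher precedence than '!='


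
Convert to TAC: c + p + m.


Break into single-operator statements:
t1 = c + p
t2 = t1 + m


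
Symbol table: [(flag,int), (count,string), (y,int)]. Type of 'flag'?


Lookup 'flag' → type int


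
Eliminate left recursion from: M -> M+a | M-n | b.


Left-recursive alternatives: M+a, M-n; non-recursive: b
Introduce M': M -> bM', M' -> +aM' | -nM' | ε


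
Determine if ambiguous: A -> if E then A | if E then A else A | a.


dangling else: 'if E then if E then a else a' parses two ways
Ambiguous


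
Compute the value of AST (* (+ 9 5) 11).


Evaluate inner: (+ 9 5) = 14
Evaluate root: (* 14 11) = 154
Result: 154


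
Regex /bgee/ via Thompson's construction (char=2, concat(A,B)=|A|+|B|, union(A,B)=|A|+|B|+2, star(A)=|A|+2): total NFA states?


Syntax tree has 4 char leaf(s), 0 union(s), 0 star(s)
chars contribute 4×2 = 8; each union adds +2; each star adds +2
Total: 8 + 0 + 0 = 8 states


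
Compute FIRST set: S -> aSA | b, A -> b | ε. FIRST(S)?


Per alternative of S: FIRST(aSA) = {a}; FIRST(b) = {b}
FIRST(S) = {a, b}


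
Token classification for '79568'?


Pattern: digits only
Type: INTEGER_LITERAL


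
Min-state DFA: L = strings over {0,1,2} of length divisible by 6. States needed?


Track length mod 6: states 0..5, accept at 0
Minimal DFA: 6 states


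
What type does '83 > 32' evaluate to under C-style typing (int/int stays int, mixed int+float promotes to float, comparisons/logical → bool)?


Operand types: int > int
Rule: comparison yields bool
Result type: bool


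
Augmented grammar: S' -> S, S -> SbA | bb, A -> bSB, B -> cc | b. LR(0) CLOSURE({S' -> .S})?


Start: S' -> .S
For each item with dot before a nonterminal B, add B -> .γ for every B-production
Closure: [S' -> .S, S -> .SbA, S -> .bb]


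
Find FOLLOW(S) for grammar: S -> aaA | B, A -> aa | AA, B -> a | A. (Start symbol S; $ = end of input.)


$ ∈ FOLLOW(S). For each A -> αBβ: add FIRST(β)\{ε} to FOLLOW(B); if β nullable, add FOLLOW(A).
FOLLOW(S) = {$}


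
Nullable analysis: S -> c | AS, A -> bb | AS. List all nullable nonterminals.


A nonterminal is nullable iff some alternative derives ε (directly, or every symbol in it is nullable)
Nullable: {}


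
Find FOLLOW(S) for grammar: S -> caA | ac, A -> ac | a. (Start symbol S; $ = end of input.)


$ ∈ FOLLOW(S). For each A -> αBβ: add FIRST(β)\{ε} to FOLLOW(B); if β nullable, add FOLLOW(A).
FOLLOW(S) = {$}


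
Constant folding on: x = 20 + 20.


20 + 20 = 40 at compile time
Optimized: x = 40


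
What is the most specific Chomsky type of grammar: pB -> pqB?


LHS has context (more than one symbol) and |LHS| ≤ |RHS|
Classification: Type 1 (Context-Sensitive)


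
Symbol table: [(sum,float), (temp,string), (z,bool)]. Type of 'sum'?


Lookup 'sum' → type float


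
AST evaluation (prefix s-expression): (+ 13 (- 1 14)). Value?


Evaluate inner: (- 1 14) = -13
Evaluate root: (+ 13 -13) = 0
Result: 0


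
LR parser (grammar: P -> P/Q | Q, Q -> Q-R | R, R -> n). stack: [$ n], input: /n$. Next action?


'n' on top is the handle for R -> n
Action: reduce (R -> n)


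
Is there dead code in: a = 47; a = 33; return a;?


first assignment to a is overwritten before any read
Dead: 'a = 47'


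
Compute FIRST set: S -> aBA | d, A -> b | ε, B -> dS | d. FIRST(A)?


Per alternative of A: FIRST(b) = {b}; FIRST(ε) = {ε}
FIRST(A) = {b, ε}


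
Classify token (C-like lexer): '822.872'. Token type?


Pattern: digits with a decimal point
Type: FLOAT_LITERAL


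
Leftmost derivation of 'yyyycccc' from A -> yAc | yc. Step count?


Derivation: A => yAc => yyAcc => yyyAccc => yyyycccc
Steps: 4


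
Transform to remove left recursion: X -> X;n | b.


Left-recursive alternatives: X;n; non-recursive: b
Introduce X': X -> bX', X' -> ;nX' | ε


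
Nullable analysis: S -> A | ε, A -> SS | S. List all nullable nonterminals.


A nonterminal is nullable iff some alternative derives ε (directly, or every symbol in it is nullable)
Nullable: {A, S}


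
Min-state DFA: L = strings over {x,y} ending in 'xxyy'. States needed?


Track the longest suffix of input matching a prefix of 'xxyy': 5 classes (prefixes of length 0..4)
Minimal DFA: 5 states


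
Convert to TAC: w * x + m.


Break into single-operator statements:
t1 = w * x
t2 = t1 + m


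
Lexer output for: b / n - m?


Scan left to right, longest-match per lexeme
Tokens: ID(b), OP(/), ID(n), OP(-), ID(m)


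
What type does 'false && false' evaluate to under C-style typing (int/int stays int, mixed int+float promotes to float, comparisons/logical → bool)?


Operand types: bool && bool
Rule: logical operators take bool operands and yield bool
Result type: bool


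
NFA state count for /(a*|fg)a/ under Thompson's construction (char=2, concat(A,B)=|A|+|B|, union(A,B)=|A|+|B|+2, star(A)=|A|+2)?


Syntax tree has 4 char leaf(s), 1 union(s), 1 star(s)
chars contribute 4×2 = 8; each union adds +2; each star adds +2
Total: 8 + 2 + 2 = 12 states


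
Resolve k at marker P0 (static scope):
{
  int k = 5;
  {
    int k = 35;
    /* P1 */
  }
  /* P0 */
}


k declared in the same block as P0
k = 5


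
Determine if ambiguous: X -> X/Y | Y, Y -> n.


precedence layered via separate nonterminal Y: deterministic
Unambiguous


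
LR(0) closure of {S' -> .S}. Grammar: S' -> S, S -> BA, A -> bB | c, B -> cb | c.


Start: S' -> .S
For each item with dot before a nonterminal B, add B -> .γ for every B-production
Closure: [S' -> .S, S -> .BA, B -> .cb, B -> .c]


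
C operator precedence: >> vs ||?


'>>' is shift (level 8); '||' is logical OR (level 1)
Higher level binds tighter
'>>' has higher precedence than '||'


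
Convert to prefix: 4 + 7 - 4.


left-to-right (same/higher precedence on left): tree is (- (+ 4 7) 4)
Prefix: - + 4 7 4


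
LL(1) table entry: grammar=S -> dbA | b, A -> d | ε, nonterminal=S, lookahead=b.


For [S, b]: 'b' ∈ FIRST(b)
Entry: S -> b


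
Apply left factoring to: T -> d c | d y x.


Common prefix: 'd'
Factored: T -> d T', T' -> c | y x


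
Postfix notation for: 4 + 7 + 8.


Left to right (same or higher precedence on left)
Postfix: 4 7 + 8 +


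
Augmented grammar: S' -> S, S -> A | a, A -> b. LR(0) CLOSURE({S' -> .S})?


Start: S' -> .S
For each item with dot before a nonterminal B, add B -> .γ for every B-production
Closure: [S' -> .S, S -> .A, S -> .a, A -> .b]


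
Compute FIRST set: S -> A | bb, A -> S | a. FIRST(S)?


Per alternative of S: FIRST(A) = {a, b}; FIRST(bb) = {b}
FIRST(S) = {a, b}


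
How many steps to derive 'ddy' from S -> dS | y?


Derivation: S => dS => ddS => ddy
Steps: 3


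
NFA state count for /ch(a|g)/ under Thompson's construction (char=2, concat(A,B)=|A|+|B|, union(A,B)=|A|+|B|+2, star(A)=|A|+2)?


Syntax tree has 4 char leaf(s), 1 union(s), 0 star(s)
chars contribute 4×2 = 8; each union adds +2; each star adds +2
Total: 8 + 2 + 0 = 10 states


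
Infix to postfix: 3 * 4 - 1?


Left to right (same or higher precedence on left)
Postfix: 3 4 * 1 -


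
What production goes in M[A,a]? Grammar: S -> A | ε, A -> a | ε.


For [A, a]: 'a' ∈ FIRST(a)
Entry: A -> a


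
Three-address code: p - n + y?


Break into single-operator statements:
t1 = p - n
t2 = t1 + y


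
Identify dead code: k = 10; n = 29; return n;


k is assigned but never read
Dead: 'k = 10'


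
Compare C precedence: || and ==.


'==' is equality (level 6); '||' is logical OR (level 1)
Higher level binds tighter
'==' has higher precedence than '||'


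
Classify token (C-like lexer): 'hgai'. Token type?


Pattern: letter/underscore followed by alphanumerics, not a keyword
Type: IDENTIFIER


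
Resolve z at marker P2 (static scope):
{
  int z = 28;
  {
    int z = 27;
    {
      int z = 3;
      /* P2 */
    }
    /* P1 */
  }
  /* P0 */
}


z declared in the same block as P2
z = 3


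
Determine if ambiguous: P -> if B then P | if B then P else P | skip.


dangling else: 'if B then if B then skip else skip' parses two ways
Ambiguous


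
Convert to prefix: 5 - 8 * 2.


'*' binds tighter: tree is (- 5 (* 8 2))
Prefix: - 5 * 8 2


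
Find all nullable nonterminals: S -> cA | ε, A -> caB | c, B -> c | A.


A nonterminal is nullable iff some alternative derives ε (directly, or every symbol in it is nullable)
Nullable: {S}


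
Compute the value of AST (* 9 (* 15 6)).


Evaluate inner: (* 15 6) = 90
Evaluate root: (* 9 90) = 810
Result: 810


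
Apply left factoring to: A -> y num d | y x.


Common prefix: 'y'
Factored: A -> y A', A' -> num d | x


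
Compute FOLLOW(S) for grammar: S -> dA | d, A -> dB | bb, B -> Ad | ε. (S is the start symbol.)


$ ∈ FOLLOW(S). For each A -> αBβ: add FIRST(β)\{ε} to FOLLOW(B); if β nullable, add FOLLOW(A).
FOLLOW(S) = {$}


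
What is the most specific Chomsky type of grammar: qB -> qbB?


LHS has context (more than one symbol) and |LHS| ≤ |RHS|
Classification: Type 1 (Context-Sensitive)


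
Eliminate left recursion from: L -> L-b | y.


Left-recursive alternatives: L-b; non-recursive: y
Introduce L': L -> yL', L' -> -bL' | ε


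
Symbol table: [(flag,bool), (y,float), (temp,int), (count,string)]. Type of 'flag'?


Lookup 'flag' → type bool


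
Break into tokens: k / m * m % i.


Scan left to right, longest-match per lexeme
Tokens: ID(k), OP(/), ID(m), OP(*), ID(m), OP(%), ID(i)


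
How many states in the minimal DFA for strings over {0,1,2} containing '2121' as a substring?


KMP-style automaton: 4 progress states + 1 absorbing accept = 5
Minimal DFA: 5 states


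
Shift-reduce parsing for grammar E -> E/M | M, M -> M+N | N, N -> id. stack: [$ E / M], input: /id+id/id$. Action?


handle 'E/M' on top; lookahead ∈ FOLLOW(E) = {/, $}
Action: reduce (E -> E/M)


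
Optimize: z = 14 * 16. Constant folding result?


14 * 16 = 224 at compile time
Optimized: z = 224


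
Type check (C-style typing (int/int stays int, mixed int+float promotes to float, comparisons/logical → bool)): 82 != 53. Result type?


Operand types: int != int
Rule: comparison yields bool
Result type: bool


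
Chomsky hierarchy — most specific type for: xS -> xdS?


LHS has context (more than one symbol) and |LHS| ≤ |RHS|
Classification: Type 1 (Context-Sensitive)


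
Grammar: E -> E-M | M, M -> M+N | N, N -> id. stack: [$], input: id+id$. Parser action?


no handle on stack; shift 'id'
Action: shift


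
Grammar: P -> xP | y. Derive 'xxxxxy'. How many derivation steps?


Derivation: P => xP => xxP => xxxP => xxxxP => xxxxxP => xxxxxy
Steps: 6


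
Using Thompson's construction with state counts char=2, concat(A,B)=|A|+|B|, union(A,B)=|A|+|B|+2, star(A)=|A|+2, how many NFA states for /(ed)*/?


Syntax tree has 2 char leaf(s), 0 union(s), 1 star(s)
chars contribute 2×2 = 4; each union adds +2; each star adds +2
Total: 4 + 0 + 2 = 6 states


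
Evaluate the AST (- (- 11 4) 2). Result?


Evaluate inner: (- 11 4) = 7
Evaluate root: (- 7 2) = 5
Result: 5


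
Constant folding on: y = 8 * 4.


8 * 4 = 32 at compile time
Optimized: y = 32


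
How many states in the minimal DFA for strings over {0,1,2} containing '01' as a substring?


KMP-style automaton: 2 progress states + 1 absorbing accept = 3
Minimal DFA: 3 states


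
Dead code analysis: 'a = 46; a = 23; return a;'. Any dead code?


first assignment to a is overwritten before any read
Dead: 'a = 46'


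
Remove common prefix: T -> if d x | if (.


Common prefix: 'if'
Factored: T -> if T', T' -> d x | (


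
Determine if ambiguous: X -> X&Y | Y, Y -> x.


precedence layered via separate nonterminal Y: deterministic
Unambiguous


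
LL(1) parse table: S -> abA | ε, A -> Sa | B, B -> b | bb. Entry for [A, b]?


For [A, b]: 'b' ∈ FIRST(B)
Entry: A -> B


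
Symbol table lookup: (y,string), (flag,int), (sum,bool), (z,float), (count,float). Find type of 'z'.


Lookup 'z' → type float


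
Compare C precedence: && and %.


'%' is multiplicative (level 10); '&&' is logical AND (level 2)
Higher level binds tighter
'%' has higher precedence than '&&'


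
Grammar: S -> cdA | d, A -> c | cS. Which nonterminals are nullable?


A nonterminal is nullable iff some alternative derives ε (directly, or every symbol in it is nullable)
Nullable: {}


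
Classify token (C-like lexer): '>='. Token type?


Pattern: operator symbol
Type: OPERATOR


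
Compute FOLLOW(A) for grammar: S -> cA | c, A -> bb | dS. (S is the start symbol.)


$ ∈ FOLLOW(S). For each A -> αBβ: add FIRST(β)\{ε} to FOLLOW(B); if β nullable, add FOLLOW(A).
FOLLOW(A) = {$}


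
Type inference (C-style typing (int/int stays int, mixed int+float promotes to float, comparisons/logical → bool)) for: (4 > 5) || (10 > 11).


Operand types: bool || bool
Rule: logical operators take bool operands and yield bool
Result type: bool


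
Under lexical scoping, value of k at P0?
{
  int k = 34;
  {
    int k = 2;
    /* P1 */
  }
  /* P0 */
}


k declared in the same block as P0
k = 34


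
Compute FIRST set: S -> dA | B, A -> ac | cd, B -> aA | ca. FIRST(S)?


Per alternative of S: FIRST(dA) = {d}; FIRST(B) = {a, c}
FIRST(S) = {a, c, d}


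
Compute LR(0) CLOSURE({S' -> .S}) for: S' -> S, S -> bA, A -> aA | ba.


Start: S' -> .S
For each item with dot before a nonterminal B, add B -> .γ for every B-production
Closure: [S' -> .S, S -> .bA]


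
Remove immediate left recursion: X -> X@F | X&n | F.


Left-recursive alternatives: X@F, X&n; non-recursive: F
Introduce X': X -> FX', X' -> @FX' | &nX' | ε


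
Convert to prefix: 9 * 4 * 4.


left-to-right (same/higher precedence on left): tree is (* (* 9 4) 4)
Prefix: * * 9 4 4


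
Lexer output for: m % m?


Scan left to right, longest-match per lexeme
Tokens: ID(m), OP(%), ID(m)


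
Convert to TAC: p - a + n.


Break into single-operator statements:
t1 = p - a
t2 = t1 + n


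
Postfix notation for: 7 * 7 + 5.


Left to right (same or higher precedence on left)
Postfix: 7 7 * 5 +


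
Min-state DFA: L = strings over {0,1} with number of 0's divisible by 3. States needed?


Track (count of 0) mod 3: states 0..2, accept at 0
Minimal DFA: 3 states


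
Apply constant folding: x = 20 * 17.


20 * 17 = 340 at compile time
Optimized: x = 340


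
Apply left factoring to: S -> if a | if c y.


Common prefix: 'if'
Factored: S -> if S', S' -> a | c y


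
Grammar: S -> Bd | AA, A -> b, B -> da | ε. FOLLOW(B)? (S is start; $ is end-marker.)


$ ∈ FOLLOW(S). For each A -> αBβ: add FIRST(β)\{ε} to FOLLOW(B); if β nullable, add FOLLOW(A).
FOLLOW(B) = {d}


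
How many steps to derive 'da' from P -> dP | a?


Derivation: P => dP => da
Steps: 2


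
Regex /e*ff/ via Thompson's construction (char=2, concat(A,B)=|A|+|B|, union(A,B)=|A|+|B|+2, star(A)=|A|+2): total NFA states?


Syntax tree has 3 char leaf(s), 0 union(s), 1 star(s)
chars contribute 3×2 = 6; each union adds +2; each star adds +2
Total: 6 + 0 + 2 = 8 states


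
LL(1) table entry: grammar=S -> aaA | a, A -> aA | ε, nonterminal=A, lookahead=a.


For [A, a]: 'a' ∈ FIRST(aA)
Entry: A -> aA


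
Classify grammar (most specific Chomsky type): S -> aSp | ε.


Single nonterminal LHS, but a^n p^n is not regular
Classification: Type 2 (Context-Free)


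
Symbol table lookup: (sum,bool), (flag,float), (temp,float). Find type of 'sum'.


Lookup 'sum' → type bool


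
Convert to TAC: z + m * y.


Break into single-operator statements:
t1 = m * y
t2 = z + t1


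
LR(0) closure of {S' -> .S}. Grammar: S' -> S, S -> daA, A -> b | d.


Start: S' -> .S
For each item with dot before a nonterminal B, add B -> .γ for every B-production
Closure: [S' -> .S, S -> .daA]


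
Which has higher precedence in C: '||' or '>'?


'>' is relational (level 7); '||' is logical OR (level 1)
Higher level binds tighter
'>' has higher precedence than '||'


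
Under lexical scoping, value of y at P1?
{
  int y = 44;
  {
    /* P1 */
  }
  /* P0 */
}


P1's block does not declare y; resolves to the enclosing declaration at depth 0
y = 44


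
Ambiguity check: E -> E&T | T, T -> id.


precedence layered via separate nonterminal T: deterministic
Unambiguous


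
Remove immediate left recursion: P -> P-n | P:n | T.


Left-recursive alternatives: P-n, P:n; non-recursive: T
Introduce P': P -> TP', P' -> -nP' | :nP' | ε


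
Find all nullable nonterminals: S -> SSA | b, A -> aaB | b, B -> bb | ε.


A nonterminal is nullable iff some alternative derives ε (directly, or every symbol in it is nullable)
Nullable: {B}


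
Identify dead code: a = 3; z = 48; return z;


a is assigned but never read
Dead: 'a = 3'


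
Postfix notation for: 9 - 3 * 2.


* has higher precedence, evaluate 3*2 first
Postfix: 9 3 2 * -


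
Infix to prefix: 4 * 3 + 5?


left-to-right (same/higher precedence on left): tree is (+ (* 4 3) 5)
Prefix: + * 4 3 5


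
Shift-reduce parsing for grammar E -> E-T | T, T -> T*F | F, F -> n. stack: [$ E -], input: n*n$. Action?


no handle ('E-' is not any RHS); shift 'n'
Action: shift


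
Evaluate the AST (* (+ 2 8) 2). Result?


Evaluate inner: (+ 2 8) = 10
Evaluate root: (* 10 2) = 20
Result: 20


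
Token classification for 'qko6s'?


Pattern: letter/underscore followed by alphanumerics, not a keyword
Type: IDENTIFIER


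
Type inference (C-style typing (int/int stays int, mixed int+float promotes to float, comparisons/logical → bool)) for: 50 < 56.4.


Operand types: int < float
Rule: comparison yields bool
Result type: bool


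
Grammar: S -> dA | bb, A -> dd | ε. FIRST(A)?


Per alternative of A: FIRST(dd) = {d}; FIRST(ε) = {ε}
FIRST(A) = {d, ε}


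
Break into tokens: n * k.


Scan left to right, longest-match per lexeme
Tokens: ID(n), OP(*), ID(k)


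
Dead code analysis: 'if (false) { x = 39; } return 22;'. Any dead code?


condition is constant false, so the whole block is unreachable
Dead: 'if (false) { x = 39; }'


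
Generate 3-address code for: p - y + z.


Break into single-operator statements:
t1 = p - y
t2 = t1 + z


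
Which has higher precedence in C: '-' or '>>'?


'-' is additive (level 9); '>>' is shift (level 8)
Higher level binds tighter
'-' has higher precedence than '>>'


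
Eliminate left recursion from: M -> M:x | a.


Left-recursive alternatives: M:x; non-recursive: a
Introduce M': M -> aM', M' -> :xM' | ε


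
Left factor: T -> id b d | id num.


Common prefix: 'id'
Factored: T -> id T', T' -> b d | num


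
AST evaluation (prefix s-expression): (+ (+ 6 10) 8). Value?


Evaluate inner: (+ 6 10) = 16
Evaluate root: (+ 16 8) = 24
Result: 24


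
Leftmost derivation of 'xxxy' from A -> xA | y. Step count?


Derivation: A => xA => xxA => xxxA => xxxy
Steps: 4


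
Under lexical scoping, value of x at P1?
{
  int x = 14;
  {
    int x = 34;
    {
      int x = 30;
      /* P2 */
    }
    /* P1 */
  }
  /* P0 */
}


x declared in the same block as P1
x = 34


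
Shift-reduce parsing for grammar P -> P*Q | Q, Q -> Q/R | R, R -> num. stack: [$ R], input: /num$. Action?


'R' (not preceded by Q/) is the handle for Q -> R
Action: reduce (Q -> R)


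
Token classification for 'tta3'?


Pattern: letter/underscore followed by alphanumerics, not a keyword
Type: IDENTIFIER


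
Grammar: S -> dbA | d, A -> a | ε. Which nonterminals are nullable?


A nonterminal is nullable iff some alternative derives ε (directly, or every symbol in it is nullable)
Nullable: {A}


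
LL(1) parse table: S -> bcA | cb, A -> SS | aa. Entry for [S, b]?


For [S, b]: 'b' ∈ FIRST(bcA)
Entry: S -> bcA


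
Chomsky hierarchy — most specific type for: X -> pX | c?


Right-linear: every RHS is a terminal or a terminal followed by one nonterminal
Classification: Type 3 (Regular)


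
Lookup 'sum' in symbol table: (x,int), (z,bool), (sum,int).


Lookup 'sum' → type int


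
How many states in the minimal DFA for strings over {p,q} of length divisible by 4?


Track length mod 4: states 0..3, accept at 0
Minimal DFA: 4 states


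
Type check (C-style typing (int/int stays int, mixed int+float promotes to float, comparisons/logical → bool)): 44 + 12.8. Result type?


Operand types: int + float
Rule: mixed int/float promotes to float; int/int stays int
Result type: float


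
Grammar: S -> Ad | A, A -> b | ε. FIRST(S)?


Per alternative of S: FIRST(Ad) = {b, d}; FIRST(A) = {b, ε}
FIRST(S) = {b, d, ε}


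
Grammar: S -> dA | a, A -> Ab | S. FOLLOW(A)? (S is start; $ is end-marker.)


$ ∈ FOLLOW(S). For each A -> αBβ: add FIRST(β)\{ε} to FOLLOW(B); if β nullable, add FOLLOW(A).
FOLLOW(A) = {$, b}


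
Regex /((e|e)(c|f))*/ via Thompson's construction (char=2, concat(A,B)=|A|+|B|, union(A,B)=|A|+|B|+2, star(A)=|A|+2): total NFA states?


Syntax tree has 4 char leaf(s), 2 union(s), 1 star(s)
chars contribute 4×2 = 8; each union adds +2; each star adds +2
Total: 8 + 4 + 2 = 14 states


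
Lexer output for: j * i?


Scan left to right, longest-match per lexeme
Tokens: ID(j), OP(*), ID(i)


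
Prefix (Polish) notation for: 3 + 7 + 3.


left-to-right (same/higher precedence on left): tree is (+ (+ 3 7) 3)
Prefix: + + 3 7 3


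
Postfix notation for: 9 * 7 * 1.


Left to right (same or higher precedence on left)
Postfix: 9 7 * 1 *


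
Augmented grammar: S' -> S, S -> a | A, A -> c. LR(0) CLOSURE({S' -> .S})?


Start: S' -> .S
For each item with dot before a nonterminal B, add B -> .γ for every B-production
Closure: [S' -> .S, S -> .a, S -> .A, A -> .c]


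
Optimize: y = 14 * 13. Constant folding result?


14 * 13 = 182 at compile time
Optimized: y = 182


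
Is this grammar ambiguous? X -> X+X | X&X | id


'id+id&id' has two parse trees (no precedence encoded between + and &)
Ambiguous


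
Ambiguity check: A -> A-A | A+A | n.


'n-n+n' has two parse trees (no precedence encoded between - and +)
Ambiguous


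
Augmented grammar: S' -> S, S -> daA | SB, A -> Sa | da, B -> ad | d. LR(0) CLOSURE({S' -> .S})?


Start: S' -> .S
For each item with dot before a nonterminal B, add B -> .γ for every B-production
Closure: [S' -> .S, S -> .daA, S -> .SB]


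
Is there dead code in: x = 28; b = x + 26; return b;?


x is read by b's definition; b is returned
No dead code


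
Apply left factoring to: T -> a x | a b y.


Common prefix: 'a'
Factored: T -> a T', T' -> x | b y


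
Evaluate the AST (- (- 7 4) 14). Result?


Evaluate inner: (- 7 4) = 3
Evaluate root: (- 3 14) = -11
Result: -11


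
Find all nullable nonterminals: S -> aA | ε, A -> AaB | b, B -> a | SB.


A nonterminal is nullable iff some alternative derives ε (directly, or every symbol in it is nullable)
Nullable: {S}


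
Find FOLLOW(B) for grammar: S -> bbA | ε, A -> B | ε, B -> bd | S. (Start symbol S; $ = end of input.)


$ ∈ FOLLOW(S). For each A -> αBβ: add FIRST(β)\{ε} to FOLLOW(B); if β nullable, add FOLLOW(A).
FOLLOW(B) = {$}


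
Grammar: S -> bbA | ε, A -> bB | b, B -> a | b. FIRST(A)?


Per alternative of A: FIRST(bB) = {b}; FIRST(b) = {b}
FIRST(A) = {b}


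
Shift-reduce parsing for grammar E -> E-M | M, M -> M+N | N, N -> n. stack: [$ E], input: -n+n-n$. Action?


shift '-' to continue E -> E-M
Action: shift


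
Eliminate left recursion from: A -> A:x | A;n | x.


Left-recursive alternatives: A:x, A;n; non-recursive: x
Introduce A': A -> xA', A' -> :xA' | ;nA' | ε


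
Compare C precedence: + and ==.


'+' is additive (level 9); '==' is equality (level 6)
Higher level binds tighter
'+' has higher precedence than '=='


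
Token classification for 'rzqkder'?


Pattern: letter/underscore followed by alphanumerics, not a keyword
Type: IDENTIFIER


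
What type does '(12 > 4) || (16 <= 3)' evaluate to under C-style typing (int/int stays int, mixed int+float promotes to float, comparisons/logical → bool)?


Operand types: bool || bool
Rule: logical operators take bool operands and yield bool
Result type: bool


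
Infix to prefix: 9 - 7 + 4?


left-to-right (same/higher precedence on left): tree is (+ (- 9 7) 4)
Prefix: + - 9 7 4


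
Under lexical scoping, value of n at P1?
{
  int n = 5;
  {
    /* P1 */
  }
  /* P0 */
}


P1's block does not declare n; resolves to the enclosing declaration at depth 0
n = 5


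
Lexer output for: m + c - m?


Scan left to right, longest-match per lexeme
Tokens: ID(m), OP(+), ID(c), OP(-), ID(m)


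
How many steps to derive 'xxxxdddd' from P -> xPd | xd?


Derivation: P => xPd => xxPdd => xxxPddd => xxxxdddd
Steps: 4


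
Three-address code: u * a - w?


Break into single-operator statements:
t1 = u * a
t2 = t1 - w


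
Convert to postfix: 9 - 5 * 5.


* has higher precedence, evaluate 5*5 first
Postfix: 9 5 5 * -


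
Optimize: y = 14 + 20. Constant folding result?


14 + 20 = 34 at compile time
Optimized: y = 34


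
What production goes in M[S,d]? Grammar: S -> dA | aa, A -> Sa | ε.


For [S, d]: 'd' ∈ FIRST(dA)
Entry: S -> dA


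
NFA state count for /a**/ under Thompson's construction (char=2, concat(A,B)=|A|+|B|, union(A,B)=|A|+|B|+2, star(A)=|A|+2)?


Syntax tree has 1 char leaf(s), 0 union(s), 2 star(s)
chars contribute 1×2 = 2; each union adds +2; each star adds +2
Total: 2 + 0 + 4 = 6 states


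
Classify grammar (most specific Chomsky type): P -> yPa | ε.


Single nonterminal LHS, but y^n a^n is not regular
Classification: Type 2 (Context-Free)


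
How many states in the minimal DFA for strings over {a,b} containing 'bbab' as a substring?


KMP-style automaton: 4 progress states + 1 absorbing accept = 5
Minimal DFA: 5 states


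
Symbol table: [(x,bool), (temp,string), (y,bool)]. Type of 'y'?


Lookup 'y' → type bool


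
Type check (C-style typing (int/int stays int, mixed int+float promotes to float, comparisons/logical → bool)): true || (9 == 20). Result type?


Operand types: bool || bool
Rule: logical operators take bool operands and yield bool
Result type: bool


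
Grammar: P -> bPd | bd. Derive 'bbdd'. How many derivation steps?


Derivation: P => bPd => bbdd
Steps: 2


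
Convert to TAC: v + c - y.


Break into single-operator statements:
t1 = v + c
t2 = t1 - y


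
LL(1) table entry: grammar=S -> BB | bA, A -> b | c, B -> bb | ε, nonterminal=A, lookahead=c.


For [A, c]: 'c' ∈ FIRST(c)
Entry: A -> c


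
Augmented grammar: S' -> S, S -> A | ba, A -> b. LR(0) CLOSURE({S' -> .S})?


Start: S' -> .S
For each item with dot before a nonterminal B, add B -> .γ for every B-production
Closure: [S' -> .S, S -> .A, S -> .ba, A -> .b]


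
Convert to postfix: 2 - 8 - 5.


Left to right (same or higher precedence on left)
Postfix: 2 8 - 5 -


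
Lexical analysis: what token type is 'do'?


Pattern: reserved word
Type: KEYWORD


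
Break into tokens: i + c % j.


Scan left to right, longest-match per lexeme
Tokens: ID(i), OP(+), ID(c), OP(%), ID(j)


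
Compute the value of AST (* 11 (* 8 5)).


Evaluate inner: (* 8 5) = 40
Evaluate root: (* 11 40) = 440
Result: 440


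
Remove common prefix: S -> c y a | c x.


Common prefix: 'c'
Factored: S -> c S', S' -> y a | x


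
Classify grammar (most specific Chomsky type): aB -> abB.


LHS has context (more than one symbol) and |LHS| ≤ |RHS|
Classification: Type 1 (Context-Sensitive)


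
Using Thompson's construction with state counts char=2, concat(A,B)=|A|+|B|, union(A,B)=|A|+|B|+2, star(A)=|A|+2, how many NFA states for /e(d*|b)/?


Syntax tree has 3 char leaf(s), 1 union(s), 1 star(s)
chars contribute 3×2 = 6; each union adds +2; each star adds +2
Total: 6 + 2 + 2 = 10 states


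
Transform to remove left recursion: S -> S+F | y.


Left-recursive alternatives: S+F; non-recursive: y
Introduce S': S -> yS', S' -> +FS' | ε


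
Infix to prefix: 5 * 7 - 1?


left-to-right (same/higher precedence on left): tree is (- (* 5 7) 1)
Prefix: - * 5 7 1


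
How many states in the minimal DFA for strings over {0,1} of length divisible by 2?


Track length mod 2: states 0..1, accept at 0
Minimal DFA: 2 states


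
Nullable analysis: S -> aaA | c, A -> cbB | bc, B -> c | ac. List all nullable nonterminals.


A nonterminal is nullable iff some alternative derives ε (directly, or every symbol in it is nullable)
Nullable: {}


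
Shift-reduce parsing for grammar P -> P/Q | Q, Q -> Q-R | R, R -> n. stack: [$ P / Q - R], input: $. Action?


handle 'Q-R' on top
Action: reduce (Q -> Q-R)


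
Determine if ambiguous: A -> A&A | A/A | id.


'id&id/id' has two parse trees (no precedence encoded between & and /)
Ambiguous


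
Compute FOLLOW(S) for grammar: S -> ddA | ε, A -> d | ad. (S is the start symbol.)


$ ∈ FOLLOW(S). For each A -> αBβ: add FIRST(β)\{ε} to FOLLOW(B); if β nullable, add FOLLOW(A).
FOLLOW(S) = {$}


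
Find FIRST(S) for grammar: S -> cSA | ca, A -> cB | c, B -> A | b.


Per alternative of S: FIRST(cSA) = {c}; FIRST(ca) = {c}
FIRST(S) = {c}


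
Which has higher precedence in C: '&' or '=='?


'==' is equality (level 6); '&' is bitwise AND (level 5)
Higher level binds tighter
'==' has higher precedence than '&'


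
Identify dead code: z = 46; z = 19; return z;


first assignment to z is overwritten before any read
Dead: 'z = 46'


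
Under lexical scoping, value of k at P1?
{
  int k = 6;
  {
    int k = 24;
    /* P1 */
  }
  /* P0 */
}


k declared in the same block as P1
k = 24


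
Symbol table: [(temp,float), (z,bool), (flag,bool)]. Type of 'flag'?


Lookup 'flag' → type bool


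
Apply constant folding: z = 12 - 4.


12 - 4 = 8 at compile time
Optimized: z = 8


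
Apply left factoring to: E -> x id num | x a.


Common prefix: 'x'
Factored: E -> x E', E' -> id num | a


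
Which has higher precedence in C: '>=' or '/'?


'/' is multiplicative (level 10); '>=' is relational (level 7)
Higher level binds tighter
'/' has higher precedence than '>='


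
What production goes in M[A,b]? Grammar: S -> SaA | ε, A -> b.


For [A, b]: 'b' ∈ FIRST(b)
Entry: A -> b


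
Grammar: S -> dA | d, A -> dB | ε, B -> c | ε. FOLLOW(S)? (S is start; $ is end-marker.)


$ ∈ FOLLOW(S). For each A -> αBβ: add FIRST(β)\{ε} to FOLLOW(B); if β nullable, add FOLLOW(A).
FOLLOW(S) = {$}


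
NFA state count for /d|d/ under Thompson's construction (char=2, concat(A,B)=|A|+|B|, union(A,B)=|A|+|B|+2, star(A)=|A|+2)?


Syntax tree has 2 char leaf(s), 1 union(s), 0 star(s)
chars contribute 2×2 = 4; each union adds +2; each star adds +2
Total: 4 + 2 + 0 = 6 states


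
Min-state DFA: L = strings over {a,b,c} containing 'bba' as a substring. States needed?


KMP-style automaton: 3 progress states + 1 absorbing accept = 4
Minimal DFA: 4 states


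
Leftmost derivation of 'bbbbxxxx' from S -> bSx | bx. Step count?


Derivation: S => bSx => bbSxx => bbbSxxx => bbbbxxxx
Steps: 4


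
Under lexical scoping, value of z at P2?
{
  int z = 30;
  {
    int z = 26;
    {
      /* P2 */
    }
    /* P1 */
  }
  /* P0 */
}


P2's block does not declare z; resolves to the enclosing declaration at depth 1
z = 26


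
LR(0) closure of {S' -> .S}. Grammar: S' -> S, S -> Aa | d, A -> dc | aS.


Start: S' -> .S
For each item with dot before a nonterminal B, add B -> .γ for every B-production
Closure: [S' -> .S, S -> .Aa, S -> .d, A -> .dc, A -> .aS]


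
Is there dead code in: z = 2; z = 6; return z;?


first assignment to z is overwritten before any read
Dead: 'z = 2'


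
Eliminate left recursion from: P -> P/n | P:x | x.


Left-recursive alternatives: P/n, P:x; non-recursive: x
Introduce P': P -> xP', P' -> /nP' | :xP' | ε


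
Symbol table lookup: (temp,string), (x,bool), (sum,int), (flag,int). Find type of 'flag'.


Lookup 'flag' → type int


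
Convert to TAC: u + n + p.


Break into single-operator statements:
t1 = u + n
t2 = t1 + p


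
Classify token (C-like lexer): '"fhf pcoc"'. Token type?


Pattern: double-quoted sequence
Type: STRING_LITERAL


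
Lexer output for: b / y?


Scan left to right, longest-match per lexeme
Tokens: ID(b), OP(/), ID(y)


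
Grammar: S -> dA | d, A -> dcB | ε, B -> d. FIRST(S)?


Per alternative of S: FIRST(dA) = {d}; FIRST(d) = {d}
FIRST(S) = {d}


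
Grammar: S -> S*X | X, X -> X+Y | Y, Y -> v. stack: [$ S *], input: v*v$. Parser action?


no handle ('S*' is not any RHS); shift 'v'
Action: shift


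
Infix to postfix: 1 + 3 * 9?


* has higher precedence, evaluate 3*9 first
Postfix: 1 3 9 * +


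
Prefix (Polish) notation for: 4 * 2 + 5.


left-to-right (same/higher precedence on left): tree is (+ (* 4 2) 5)
Prefix: + * 4 2 5


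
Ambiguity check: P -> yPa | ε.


balanced y^n…a^n: each string has a unique parse
Unambiguous


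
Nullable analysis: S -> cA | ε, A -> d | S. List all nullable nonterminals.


A nonterminal is nullable iff some alternative derives ε (directly, or every symbol in it is nullable)
Nullable: {A, S}


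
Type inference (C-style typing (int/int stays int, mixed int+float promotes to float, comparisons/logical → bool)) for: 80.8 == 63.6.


Operand types: float == float
Rule: comparison yields bool
Result type: bool


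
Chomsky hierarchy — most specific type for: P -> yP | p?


Right-linear: every RHS is a terminal or a terminal followed by one nonterminal
Classification: Type 3 (Regular)
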